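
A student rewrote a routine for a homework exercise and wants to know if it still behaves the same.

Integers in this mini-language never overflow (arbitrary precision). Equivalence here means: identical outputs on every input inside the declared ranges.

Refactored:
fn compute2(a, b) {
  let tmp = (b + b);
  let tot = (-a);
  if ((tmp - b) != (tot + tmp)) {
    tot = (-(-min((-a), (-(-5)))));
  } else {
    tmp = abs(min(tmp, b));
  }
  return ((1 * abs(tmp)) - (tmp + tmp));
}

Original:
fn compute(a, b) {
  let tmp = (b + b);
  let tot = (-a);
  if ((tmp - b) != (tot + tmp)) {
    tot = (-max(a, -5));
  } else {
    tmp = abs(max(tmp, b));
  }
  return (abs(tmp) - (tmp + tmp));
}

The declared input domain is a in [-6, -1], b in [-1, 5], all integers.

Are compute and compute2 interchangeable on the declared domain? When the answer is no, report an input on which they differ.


Consider the input a=-1, b=-1.
compute: tmp becomes -2; next tot becomes 1; next ((tmp - b) != (tot + tmp)) evaluates to false; next tmp becomes 1; next final value -1
compute2: tmp becomes -2; next tot becomes 1; next ((tmp - b) != (tot + tmp)) evaluates to false; next tmp becomes 2; next final value -2
-1 vs -2 — the two versions disagree here.
verdict: not equivalent; witness: a=-1, b=-1


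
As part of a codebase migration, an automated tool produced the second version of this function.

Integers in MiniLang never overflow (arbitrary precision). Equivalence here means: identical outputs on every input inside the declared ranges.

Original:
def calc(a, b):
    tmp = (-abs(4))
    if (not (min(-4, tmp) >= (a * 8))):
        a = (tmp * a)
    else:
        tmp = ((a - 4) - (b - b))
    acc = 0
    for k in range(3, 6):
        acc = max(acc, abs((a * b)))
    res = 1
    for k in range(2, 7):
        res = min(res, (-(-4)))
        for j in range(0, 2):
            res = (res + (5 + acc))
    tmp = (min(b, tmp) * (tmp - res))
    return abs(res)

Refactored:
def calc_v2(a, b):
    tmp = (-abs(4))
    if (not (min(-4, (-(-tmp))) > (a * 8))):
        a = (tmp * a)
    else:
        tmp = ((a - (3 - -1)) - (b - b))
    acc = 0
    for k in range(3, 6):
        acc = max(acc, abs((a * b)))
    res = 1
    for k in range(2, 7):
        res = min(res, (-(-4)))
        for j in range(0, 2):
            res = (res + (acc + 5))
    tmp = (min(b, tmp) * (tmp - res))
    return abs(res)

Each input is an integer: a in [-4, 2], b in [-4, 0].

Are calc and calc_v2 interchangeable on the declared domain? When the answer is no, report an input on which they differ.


Equivalent. One difference looks behavioral, but it never changes the outcome for any declared input.
Every one of the 35 inputs gives matching results.
As a probe, take a=0, b=-3: calc runs tmp := -4 | (not (min(-4, tmp) >= (a * 8))): true | a := 0 | acc := 0 | iter k=3: | acc := 0 | iter k=4: | acc := 0 | iter k=5: | acc := 0 | res := 1 | iter k=2: | res := 1 | iter j=0: | res := 6 | iter j=1: | res := 11 | iter k=3: | res := 4 | iter j=0: | res := 9 | iter j=1: | res := 14 | iter k=4: | res := 4 | iter j=0: | res := 9 | iter j=1: | res := 14 | iter k=5: | res := 4 | iter j=0: | res := 9 | iter j=1: | res := 14 | iter k=6: | res := 4 | iter j=0: | res := 9 | iter j=1: | res := 14 | tmp := 72 | result 14; calc_v2 runs tmp := -4 | (not (min(-4, (-(-tmp))) > (a * 8))): true | a := 0 | acc := 0 | iter k=3: | acc := 0 | iter k=4: | acc := 0 | iter k=5: | acc := 0 | res := 1 | iter k=2: | res := 1 | iter j=0: | res := 6 | iter j=1: | res := 11 | iter k=3: | res := 4 | iter j=0: | res := 9 | iter j=1: | res := 14 | iter k=4: | res := 4 | iter j=0: | res := 9 | iter j=1: | res := 14 | iter k=5: | res := 4 | iter j=0: | res := 9 | iter j=1: | res := 14 | iter k=6: | res := 4 | iter j=0: | res := 9 | iter j=1: | res := 14 | tmp := 72 | result 14; both end at 14.
verdict: equivalent


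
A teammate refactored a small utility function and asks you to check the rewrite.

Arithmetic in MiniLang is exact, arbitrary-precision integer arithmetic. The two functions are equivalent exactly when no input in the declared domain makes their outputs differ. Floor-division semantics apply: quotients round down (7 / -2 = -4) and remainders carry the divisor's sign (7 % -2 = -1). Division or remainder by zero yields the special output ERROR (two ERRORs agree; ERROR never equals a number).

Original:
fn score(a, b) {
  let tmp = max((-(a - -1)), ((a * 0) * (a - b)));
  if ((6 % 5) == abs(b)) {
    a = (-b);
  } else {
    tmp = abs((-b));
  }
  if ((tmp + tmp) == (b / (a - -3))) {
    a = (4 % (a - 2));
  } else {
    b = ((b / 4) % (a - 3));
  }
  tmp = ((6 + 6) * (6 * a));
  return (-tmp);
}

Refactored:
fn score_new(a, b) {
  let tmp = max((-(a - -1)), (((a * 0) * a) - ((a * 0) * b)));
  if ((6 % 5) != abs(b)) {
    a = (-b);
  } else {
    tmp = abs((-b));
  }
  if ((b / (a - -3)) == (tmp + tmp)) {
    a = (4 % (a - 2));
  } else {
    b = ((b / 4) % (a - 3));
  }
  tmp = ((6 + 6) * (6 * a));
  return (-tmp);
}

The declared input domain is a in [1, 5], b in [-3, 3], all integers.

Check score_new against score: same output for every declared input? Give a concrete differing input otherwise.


Not equivalent: a=1, b=-3 separates them (-72 vs ERROR).
score: tmp=0, then ((6 % 5) == abs(b)) is false, then tmp=3, then ((tmp + tmp) == (b / (a - -3))) is false, then b=-1, then tmp=72, then returns -72
score_new: tmp=0, then ((6 % 5) != abs(b)) is true, then a=3, then ((b / (a - -3)) == (tmp + tmp)) is false, then a zero divisor aborts: ERROR
verdict: not equivalent; witness: a=1, b=-3


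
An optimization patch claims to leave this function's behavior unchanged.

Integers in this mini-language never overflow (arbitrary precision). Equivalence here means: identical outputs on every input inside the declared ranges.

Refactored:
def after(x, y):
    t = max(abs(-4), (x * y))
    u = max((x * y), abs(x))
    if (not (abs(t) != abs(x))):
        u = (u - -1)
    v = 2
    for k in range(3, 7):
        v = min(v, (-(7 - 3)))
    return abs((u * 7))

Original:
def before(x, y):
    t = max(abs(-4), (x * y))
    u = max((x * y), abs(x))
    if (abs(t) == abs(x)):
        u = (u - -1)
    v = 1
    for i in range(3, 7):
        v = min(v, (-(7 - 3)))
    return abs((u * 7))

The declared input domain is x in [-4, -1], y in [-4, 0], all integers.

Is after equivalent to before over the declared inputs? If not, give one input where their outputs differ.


The one real change (`1` became `2`) has no effect anywhere in the declared ranges.
One worked example (x=-3, y=-1) — before: t = 4; u = 3; (abs(t) == abs(x)) -> false; v = 1; [i=3]; v = -4; [i=4]; v = -4; [i=5]; v = -4; [i=6]; v = -4; return 21; after: t = 4; u = 3; (not (abs(t) != abs(x))) -> false; v = 2; [k=3]; v = -4; [k=4]; v = -4; [k=5]; v = -4; [k=6]; v = -4; return 21; agreement on 21.
Checked all 20 inputs in the declared domain: the outputs agree on every one.
verdict: equivalent


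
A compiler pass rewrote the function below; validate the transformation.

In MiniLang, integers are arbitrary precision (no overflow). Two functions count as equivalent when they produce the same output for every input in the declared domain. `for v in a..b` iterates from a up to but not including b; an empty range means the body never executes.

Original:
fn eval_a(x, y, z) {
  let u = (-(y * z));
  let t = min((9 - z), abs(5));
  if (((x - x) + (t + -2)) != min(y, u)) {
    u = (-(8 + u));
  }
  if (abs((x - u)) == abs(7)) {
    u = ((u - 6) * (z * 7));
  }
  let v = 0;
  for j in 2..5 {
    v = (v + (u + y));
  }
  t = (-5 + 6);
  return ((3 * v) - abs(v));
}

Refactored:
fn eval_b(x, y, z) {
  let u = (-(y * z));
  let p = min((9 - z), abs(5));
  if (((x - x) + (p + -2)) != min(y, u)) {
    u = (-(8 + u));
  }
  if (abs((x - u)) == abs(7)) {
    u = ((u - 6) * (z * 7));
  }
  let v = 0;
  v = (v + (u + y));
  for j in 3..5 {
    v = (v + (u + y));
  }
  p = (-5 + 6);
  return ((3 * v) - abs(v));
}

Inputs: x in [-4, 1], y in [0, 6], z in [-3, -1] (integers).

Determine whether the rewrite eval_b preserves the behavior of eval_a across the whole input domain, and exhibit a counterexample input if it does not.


This is a faithful refactor — loop structure differs, local variable names differ, statement counts differ, arithmetic usage differs, but the computed results match everywhere.
Tracing x=0, y=3, z=-1: eval_a: u becomes 3; next t becomes 5; next (((x - x) + (t + -2)) != min(y, u)) evaluates to false; next (abs((x - u)) == abs(7)) evaluates to false; next v becomes 0; next at j=2:; next v becomes 6; next at j=3:; next v becomes 12; next at j=4:; next v becomes 18; next t becomes 1; next final value 36 | eval_b: u becomes 3; next p becomes 5; next (((x - x) + (p + -2)) != min(y, u)) evaluates to false; next (abs((x - u)) == abs(7)) evaluates to false; next v becomes 0; next v becomes 6; next at j=3:; next v becomes 12; next at j=4:; next v becomes 18; next p becomes 1; next final value 36 — matching result 36.
Checked all 126 inputs in the declared domain: the outputs agree on every one.
verdict: equivalent


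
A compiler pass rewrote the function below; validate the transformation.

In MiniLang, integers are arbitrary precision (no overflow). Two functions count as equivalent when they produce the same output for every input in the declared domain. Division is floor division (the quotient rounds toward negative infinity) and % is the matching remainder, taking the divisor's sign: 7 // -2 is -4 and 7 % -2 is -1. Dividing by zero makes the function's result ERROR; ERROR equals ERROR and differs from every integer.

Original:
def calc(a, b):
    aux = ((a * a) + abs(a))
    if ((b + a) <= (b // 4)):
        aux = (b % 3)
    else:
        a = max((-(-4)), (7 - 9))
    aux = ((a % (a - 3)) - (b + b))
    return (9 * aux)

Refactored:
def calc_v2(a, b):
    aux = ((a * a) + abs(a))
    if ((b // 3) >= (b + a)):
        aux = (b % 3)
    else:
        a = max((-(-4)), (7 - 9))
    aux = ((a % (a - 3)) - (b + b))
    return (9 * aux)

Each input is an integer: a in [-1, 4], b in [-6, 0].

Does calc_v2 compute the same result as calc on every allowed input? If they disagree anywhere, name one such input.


Evaluate both at a=3, b=-4.
calc: aux becomes 12; next ((b + a) <= (b // 4)) evaluates to true; next aux becomes 2; next hits division by zero so the output is ERROR
calc_v2: aux becomes 12; next ((b // 3) >= (b + a)) evaluates to false; next a becomes 4; next aux becomes 8; next final value 72
ERROR vs 72 — the two versions disagree here.
verdict: not equivalent; witness: a=3, b=-4


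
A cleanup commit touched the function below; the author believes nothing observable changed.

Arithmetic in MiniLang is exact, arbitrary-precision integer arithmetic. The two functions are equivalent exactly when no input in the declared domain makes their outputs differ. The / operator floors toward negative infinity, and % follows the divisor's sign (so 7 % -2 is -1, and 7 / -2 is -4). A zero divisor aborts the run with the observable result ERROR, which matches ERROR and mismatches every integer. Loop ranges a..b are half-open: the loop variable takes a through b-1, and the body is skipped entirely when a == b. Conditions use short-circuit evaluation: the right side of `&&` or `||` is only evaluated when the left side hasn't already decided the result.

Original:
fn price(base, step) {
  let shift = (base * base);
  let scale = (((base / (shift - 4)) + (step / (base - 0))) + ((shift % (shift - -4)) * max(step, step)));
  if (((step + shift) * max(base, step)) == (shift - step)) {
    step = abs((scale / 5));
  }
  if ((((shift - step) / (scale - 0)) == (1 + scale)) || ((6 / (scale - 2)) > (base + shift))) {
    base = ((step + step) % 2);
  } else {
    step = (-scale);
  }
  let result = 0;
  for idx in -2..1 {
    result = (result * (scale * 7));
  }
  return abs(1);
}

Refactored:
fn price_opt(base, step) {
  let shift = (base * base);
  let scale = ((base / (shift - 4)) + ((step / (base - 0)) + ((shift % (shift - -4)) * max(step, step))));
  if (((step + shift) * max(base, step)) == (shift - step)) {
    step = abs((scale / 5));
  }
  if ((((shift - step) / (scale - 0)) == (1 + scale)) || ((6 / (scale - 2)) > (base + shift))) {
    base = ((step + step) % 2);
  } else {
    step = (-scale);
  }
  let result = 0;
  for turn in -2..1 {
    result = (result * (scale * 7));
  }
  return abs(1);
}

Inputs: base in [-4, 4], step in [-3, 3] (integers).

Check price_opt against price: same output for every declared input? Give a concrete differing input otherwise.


Behavior is preserved: although local variable names differ, the outputs never diverge.
Spot check at base=3, step=-2 — price: shift := 9 | scale := -19 | (((step + shift) * max(base, step)) == (shift - step)): false | ((((shift - step) / (scale - 0)) == (1 + scale)) || ((6 / (scale - 2)) > (base + shift))): false | step := 19 | result := 0 | iter idx=-2: | result := 0 | iter idx=-1: | result := 0 | iter idx=0: | result := 0 | result 1. price_opt: shift := 9 | scale := -19 | (((step + shift) * max(base, step)) == (shift - step)): false | ((((shift - step) / (scale - 0)) == (1 + scale)) || ((6 / (scale - 2)) > (base + shift))): false | step := 19 | result := 0 | iter turn=-2: | result := 0 | iter turn=-1: | result := 0 | iter turn=0: | result := 0 | result 1. Both give 1.
Every one of the 63 inputs gives matching results.
verdict: equivalent


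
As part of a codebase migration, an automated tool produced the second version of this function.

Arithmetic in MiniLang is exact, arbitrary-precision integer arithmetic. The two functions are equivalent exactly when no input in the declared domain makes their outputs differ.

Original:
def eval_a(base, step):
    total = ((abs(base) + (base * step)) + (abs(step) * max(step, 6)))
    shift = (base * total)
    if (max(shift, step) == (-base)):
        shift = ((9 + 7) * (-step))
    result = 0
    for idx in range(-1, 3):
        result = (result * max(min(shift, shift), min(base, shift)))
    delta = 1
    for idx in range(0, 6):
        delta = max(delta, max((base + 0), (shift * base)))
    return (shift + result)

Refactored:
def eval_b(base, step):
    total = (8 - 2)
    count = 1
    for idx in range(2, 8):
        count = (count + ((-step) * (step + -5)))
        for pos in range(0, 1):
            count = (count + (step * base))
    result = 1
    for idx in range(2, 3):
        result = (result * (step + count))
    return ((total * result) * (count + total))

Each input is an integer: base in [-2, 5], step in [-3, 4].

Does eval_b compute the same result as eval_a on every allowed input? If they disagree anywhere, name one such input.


Not equivalent: base=-2, step=-3 separates them (-52 vs 66660).
eval_a: total = 26; shift = -52; (max(shift, step) == (-base)) -> false; result = 0; [idx=-1]; result = 0; [idx=0]; result = 0; [idx=1]; result = 0; [idx=2]; result = 0; delta = 1; [idx=0]; delta = 104; [idx=1]; delta = 104; [idx=2]; delta = 104; [idx=3]; delta = 104; [idx=4]; delta = 104; [idx=5]; delta = 104; return -52
eval_b: total = 6; count = 1; [idx=2]; count = -23; [pos=0]; count = -17; [idx=3]; count = -41; [pos=0]; count = -35; [idx=4]; count = -59; [pos=0]; count = -53; [idx=5]; count = -77; [pos=0]; count = -71; [idx=6]; count = -95; [pos=0]; count = -89; [idx=7]; count = -113; [pos=0]; count = -107; result = 1; [idx=2]; result = -110; return 66660
verdict: not equivalent; witness: base=-2, step=-3


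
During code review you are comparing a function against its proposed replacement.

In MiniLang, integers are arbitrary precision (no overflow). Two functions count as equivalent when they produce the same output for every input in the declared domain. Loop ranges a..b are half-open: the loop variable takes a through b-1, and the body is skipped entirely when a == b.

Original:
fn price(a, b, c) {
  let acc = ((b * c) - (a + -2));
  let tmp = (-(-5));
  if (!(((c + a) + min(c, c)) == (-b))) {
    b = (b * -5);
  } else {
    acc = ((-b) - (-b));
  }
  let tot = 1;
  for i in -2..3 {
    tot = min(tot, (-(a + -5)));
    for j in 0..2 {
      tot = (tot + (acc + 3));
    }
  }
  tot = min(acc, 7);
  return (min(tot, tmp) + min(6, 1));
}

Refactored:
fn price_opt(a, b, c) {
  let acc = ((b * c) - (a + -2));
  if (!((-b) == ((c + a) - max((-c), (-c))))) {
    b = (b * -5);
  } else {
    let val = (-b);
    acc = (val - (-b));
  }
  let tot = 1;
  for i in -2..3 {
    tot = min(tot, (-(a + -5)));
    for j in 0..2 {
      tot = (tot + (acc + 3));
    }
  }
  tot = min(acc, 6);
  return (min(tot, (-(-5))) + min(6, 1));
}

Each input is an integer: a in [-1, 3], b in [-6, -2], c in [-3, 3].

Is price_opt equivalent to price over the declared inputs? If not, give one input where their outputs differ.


Equivalent. The one real change (`7` became `6`) has no effect anywhere in the declared ranges.
Across all 175 domain points the two functions coincide.
Spot check at a=1, b=-3, c=-3 — price: acc = 10; tmp = 5; (!(((c + a) + min(c, c)) == (-b))) -> true; b = 15; tot = 1; [i=-2]; tot = 1; [j=0]; tot = 14; [j=1]; tot = 27; [i=-1]; tot = 4; [j=0]; tot = 17; [j=1]; tot = 30; [i=0]; tot = 4; [j=0]; tot = 17; [j=1]; tot = 30; [i=1]; tot = 4; [j=0]; tot = 17; [j=1]; tot = 30; [i=2]; tot = 4; [j=0]; tot = 17; [j=1]; tot = 30; tot = 7; return 6. price_opt: acc = 10; (!((-b) == ((c + a) - max((-c), (-c))))) -> true; b = 15; tot = 1; [i=-2]; tot = 1; [j=0]; tot = 14; [j=1]; tot = 27; [i=-1]; tot = 4; [j=0]; tot = 17; [j=1]; tot = 30; [i=0]; tot = 4; [j=0]; tot = 17; [j=1]; tot = 30; [i=1]; tot = 4; [j=0]; tot = 17; [j=1]; tot = 30; [i=2]; tot = 4; [j=0]; tot = 17; [j=1]; tot = 30; tot = 6; return 6. Both give 6.
verdict: equivalent


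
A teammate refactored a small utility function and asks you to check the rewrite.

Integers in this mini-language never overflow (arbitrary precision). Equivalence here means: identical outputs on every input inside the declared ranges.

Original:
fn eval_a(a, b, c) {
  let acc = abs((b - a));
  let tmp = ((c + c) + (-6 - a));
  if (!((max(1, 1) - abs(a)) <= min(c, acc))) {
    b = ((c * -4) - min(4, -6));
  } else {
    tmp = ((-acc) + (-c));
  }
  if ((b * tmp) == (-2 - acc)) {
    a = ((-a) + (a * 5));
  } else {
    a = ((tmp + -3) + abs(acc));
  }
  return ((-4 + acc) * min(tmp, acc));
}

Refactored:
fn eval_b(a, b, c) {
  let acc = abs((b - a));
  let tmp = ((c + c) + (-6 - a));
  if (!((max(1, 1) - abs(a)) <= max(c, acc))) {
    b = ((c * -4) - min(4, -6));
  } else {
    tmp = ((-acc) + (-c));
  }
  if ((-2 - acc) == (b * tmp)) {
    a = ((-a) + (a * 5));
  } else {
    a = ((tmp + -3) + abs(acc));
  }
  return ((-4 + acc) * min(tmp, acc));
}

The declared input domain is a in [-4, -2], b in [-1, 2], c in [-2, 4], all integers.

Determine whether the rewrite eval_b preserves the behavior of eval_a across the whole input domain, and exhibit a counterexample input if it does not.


These are not equivalent — on a=-2, b=-1, c=-2 the outputs split (24 vs -3).
eval_a: acc becomes 1; next tmp becomes -8; next (!((max(1, 1) - abs(a)) <= min(c, acc))) evaluates to true; next b becomes 14; next ((b * tmp) == (-2 - acc)) evaluates to false; next a becomes -10; next final value 24
eval_b: acc becomes 1; next tmp becomes -8; next (!((max(1, 1) - abs(a)) <= max(c, acc))) evaluates to false; next tmp becomes 1; next ((-2 - acc) == (b * tmp)) evaluates to false; next a becomes -1; next final value -3
verdict: not equivalent; witness: a=-2, b=-1, c=-2


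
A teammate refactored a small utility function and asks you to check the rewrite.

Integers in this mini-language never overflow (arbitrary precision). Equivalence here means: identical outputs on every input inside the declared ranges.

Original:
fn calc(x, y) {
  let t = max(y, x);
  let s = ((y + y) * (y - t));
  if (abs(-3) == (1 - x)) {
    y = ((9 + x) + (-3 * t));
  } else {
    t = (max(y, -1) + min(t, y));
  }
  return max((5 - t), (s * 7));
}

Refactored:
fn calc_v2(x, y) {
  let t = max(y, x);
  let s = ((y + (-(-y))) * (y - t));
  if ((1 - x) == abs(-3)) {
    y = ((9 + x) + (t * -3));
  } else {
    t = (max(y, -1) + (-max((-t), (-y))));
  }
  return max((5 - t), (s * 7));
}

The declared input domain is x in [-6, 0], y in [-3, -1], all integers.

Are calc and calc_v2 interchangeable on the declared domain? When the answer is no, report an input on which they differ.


Behavior is preserved: although min/max/abs usage differs, the outputs never diverge.
As a probe, take x=-1, y=-2: calc runs t = -1; s = 4; (abs(-3) == (1 - x)) -> false; t = -3; return 28; calc_v2 runs t = -1; s = 4; ((1 - x) == abs(-3)) -> false; t = -3; return 28; both end at 28.
Every one of the 21 inputs gives matching results.
verdict: equivalent


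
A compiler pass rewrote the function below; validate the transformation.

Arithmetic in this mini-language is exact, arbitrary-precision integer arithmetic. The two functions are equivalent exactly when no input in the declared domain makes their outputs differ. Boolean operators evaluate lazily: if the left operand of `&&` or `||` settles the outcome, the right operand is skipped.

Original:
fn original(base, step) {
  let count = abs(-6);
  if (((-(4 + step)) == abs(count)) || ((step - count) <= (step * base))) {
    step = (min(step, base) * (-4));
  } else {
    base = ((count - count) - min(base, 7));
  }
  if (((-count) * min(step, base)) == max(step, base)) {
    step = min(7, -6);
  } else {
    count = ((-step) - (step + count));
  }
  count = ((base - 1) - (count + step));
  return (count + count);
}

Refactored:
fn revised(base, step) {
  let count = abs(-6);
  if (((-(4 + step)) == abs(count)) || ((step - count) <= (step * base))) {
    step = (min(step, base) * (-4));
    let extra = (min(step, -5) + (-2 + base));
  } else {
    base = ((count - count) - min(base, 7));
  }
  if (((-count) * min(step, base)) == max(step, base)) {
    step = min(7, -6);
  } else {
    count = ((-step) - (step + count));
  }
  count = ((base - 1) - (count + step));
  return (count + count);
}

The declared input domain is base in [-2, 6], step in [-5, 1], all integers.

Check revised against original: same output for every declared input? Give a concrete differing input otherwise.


Equivalent — the differences include local variable names differ, min/max/abs usage differs, statement counts differ, constant usage differs, arithmetic usage differs, yet no declared input distinguishes the two.
Tracing base=-1, step=-3: original: count=6, then (((-(4 + step)) == abs(count)) || ((step - count) <= (step * base))) is true, then step=12, then (((-count) * min(step, base)) == max(step, base)) is false, then count=-30, then count=16, then returns 32 | revised: count=6, then (((-(4 + step)) == abs(count)) || ((step - count) <= (step * base))) is true, then step=12, then extra=-8, then (((-count) * min(step, base)) == max(step, base)) is false, then count=-30, then count=16, then returns 32 — matching result 32.
Checked all 63 inputs in the declared domain: the outputs agree on every one.
verdict: equivalent


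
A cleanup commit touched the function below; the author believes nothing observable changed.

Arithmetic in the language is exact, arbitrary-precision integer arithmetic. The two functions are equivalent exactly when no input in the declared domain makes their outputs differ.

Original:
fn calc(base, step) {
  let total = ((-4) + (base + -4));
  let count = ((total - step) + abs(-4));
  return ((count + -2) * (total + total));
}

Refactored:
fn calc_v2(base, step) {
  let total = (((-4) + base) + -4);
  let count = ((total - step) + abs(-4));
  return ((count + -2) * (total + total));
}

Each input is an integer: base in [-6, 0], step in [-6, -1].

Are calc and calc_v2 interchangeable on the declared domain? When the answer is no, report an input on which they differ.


Differences: same computation, different form — yet all 42 inputs agree.
verdict: equivalent


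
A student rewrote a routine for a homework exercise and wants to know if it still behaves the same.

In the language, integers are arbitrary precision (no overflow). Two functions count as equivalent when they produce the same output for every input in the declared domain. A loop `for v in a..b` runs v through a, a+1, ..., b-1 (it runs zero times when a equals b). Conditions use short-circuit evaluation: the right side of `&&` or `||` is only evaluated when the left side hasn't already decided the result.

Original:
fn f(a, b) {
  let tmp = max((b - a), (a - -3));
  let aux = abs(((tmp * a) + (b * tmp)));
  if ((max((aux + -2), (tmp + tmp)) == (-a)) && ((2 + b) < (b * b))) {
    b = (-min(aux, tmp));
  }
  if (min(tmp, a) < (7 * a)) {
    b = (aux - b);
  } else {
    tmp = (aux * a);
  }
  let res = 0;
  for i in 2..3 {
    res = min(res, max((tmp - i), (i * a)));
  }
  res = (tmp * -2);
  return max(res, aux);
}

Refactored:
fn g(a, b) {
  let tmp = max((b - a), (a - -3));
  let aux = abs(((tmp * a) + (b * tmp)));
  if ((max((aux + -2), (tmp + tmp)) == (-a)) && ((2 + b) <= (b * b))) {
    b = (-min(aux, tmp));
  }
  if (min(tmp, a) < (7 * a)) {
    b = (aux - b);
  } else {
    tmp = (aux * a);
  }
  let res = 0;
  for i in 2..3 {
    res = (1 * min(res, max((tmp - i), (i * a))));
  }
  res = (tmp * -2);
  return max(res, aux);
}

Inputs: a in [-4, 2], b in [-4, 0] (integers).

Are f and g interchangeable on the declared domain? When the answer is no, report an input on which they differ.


Equivalent. The one real change (`((2 + b) < (b * b))` became `((2 + b) <= (b * b))`) has no effect anywhere in the declared ranges.
Across all 35 domain points the two functions coincide.
One worked example (a=-2, b=0) — f: tmp becomes 2; next aux becomes 4; next ((max((aux + -2), (tmp + tmp)) == (-a)) && ((2 + b) < (b * b))) evaluates to false; next (min(tmp, a) < (7 * a)) evaluates to false; next tmp becomes -8; next res becomes 0; next at i=2:; next res becomes -4; next res becomes 16; next final value 16; g: tmp becomes 2; next aux becomes 4; next ((max((aux + -2), (tmp + tmp)) == (-a)) && ((2 + b) <= (b * b))) evaluates to false; next (min(tmp, a) < (7 * a)) evaluates to false; next tmp becomes -8; next res becomes 0; next at i=2:; next res becomes -4; next res becomes 16; next final value 16; agreement on 16.
verdict: equivalent


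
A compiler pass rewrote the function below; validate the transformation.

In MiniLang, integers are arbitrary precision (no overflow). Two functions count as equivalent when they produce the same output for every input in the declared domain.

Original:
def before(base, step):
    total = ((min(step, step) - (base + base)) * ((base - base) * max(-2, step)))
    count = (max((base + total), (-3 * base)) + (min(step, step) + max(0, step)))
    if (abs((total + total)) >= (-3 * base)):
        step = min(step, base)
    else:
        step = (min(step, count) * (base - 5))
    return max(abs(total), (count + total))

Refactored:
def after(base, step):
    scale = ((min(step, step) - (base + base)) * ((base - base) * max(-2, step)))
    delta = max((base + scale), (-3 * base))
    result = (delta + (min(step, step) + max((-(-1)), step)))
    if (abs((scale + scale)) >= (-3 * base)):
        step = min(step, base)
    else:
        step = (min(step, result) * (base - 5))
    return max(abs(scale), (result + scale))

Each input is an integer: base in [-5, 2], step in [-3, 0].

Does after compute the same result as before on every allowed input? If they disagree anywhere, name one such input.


These are not equivalent — on base=-5, step=-3 the outputs split (12 vs 13).
before: total=0, then count=12, then (abs((total + total)) >= (-3 * base)) is false, then step=30, then returns 12
after: scale=0, then delta=15, then result=13, then (abs((scale + scale)) >= (-3 * base)) is false, then step=30, then returns 13
verdict: not equivalent; witness: base=-5, step=-3


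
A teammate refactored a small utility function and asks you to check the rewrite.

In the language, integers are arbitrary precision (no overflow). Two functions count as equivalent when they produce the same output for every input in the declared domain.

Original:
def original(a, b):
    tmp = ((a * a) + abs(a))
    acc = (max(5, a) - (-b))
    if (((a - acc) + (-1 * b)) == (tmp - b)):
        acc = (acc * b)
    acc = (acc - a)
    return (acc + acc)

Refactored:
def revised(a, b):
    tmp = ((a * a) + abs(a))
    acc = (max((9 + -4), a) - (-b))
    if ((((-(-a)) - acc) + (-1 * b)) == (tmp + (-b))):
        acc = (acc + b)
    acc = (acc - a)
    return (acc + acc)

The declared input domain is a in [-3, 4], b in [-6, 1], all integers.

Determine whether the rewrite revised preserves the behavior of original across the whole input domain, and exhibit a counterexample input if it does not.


On input a=0, b=-5, original returns 0 while revised returns -10.
verdict: not equivalent; witness: a=0, b=-5


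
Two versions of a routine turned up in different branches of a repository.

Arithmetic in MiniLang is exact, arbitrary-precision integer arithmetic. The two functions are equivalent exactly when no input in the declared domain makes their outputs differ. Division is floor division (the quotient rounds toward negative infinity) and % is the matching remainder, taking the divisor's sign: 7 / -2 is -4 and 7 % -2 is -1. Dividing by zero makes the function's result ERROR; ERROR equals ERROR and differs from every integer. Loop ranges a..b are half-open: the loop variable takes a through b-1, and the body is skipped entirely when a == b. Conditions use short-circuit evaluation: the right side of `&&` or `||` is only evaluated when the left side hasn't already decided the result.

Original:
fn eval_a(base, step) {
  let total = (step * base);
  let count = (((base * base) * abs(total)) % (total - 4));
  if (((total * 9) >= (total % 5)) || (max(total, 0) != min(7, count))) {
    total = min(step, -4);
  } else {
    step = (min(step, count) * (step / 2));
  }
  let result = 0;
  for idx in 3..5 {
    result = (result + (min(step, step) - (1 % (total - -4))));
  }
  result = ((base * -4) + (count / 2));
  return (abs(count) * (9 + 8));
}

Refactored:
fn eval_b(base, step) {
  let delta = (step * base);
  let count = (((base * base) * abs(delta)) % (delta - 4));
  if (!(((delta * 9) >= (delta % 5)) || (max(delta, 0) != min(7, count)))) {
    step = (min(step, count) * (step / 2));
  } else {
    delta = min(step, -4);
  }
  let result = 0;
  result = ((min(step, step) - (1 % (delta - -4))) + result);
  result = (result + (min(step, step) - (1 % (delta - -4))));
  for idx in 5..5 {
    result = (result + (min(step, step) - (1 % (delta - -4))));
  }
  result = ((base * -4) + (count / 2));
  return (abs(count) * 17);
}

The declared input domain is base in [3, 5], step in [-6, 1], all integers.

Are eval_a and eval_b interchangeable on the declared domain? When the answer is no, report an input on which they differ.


The two versions differ — the changes include local variable names differ, constant usage differs, min/max/abs usage differs, loop structure differs, arithmetic usage differs, boolean connective usage differs, statement counts differ.
Tracing base=3, step=-1: eval_a: total becomes -3; next count becomes -1; next (((total * 9) >= (total % 5)) || (max(total, 0) != min(7, count))) evaluates to true; next total becomes -4; next result becomes 0; next at idx=3:; next hits division by zero so the output is ERROR | eval_b: delta becomes -3; next count becomes -1; next (!(((delta * 9) >= (delta % 5)) || (max(delta, 0) != min(7, count)))) evaluates to false; next delta becomes -4; next result becomes 0; next hits division by zero so the output is ERROR — matching result ERROR.
Across all 24 domain points the two functions coincide.
verdict: equivalent


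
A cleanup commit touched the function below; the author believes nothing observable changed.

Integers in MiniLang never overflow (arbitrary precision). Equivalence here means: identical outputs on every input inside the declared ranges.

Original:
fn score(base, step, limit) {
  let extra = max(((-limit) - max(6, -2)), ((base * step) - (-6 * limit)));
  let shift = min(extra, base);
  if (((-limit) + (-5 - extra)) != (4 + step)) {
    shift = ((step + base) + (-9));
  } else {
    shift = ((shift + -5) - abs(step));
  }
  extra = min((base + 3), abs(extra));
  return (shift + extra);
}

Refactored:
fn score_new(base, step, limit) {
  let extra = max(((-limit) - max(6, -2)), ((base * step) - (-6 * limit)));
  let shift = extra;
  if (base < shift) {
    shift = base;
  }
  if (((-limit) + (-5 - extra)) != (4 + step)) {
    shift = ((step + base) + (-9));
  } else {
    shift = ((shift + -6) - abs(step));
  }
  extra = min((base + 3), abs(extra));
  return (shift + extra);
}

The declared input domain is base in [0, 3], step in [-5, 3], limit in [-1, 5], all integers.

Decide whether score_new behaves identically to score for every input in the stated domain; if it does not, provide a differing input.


There is a counterexample at base=0, step=-3, limit=-1: -10 on one side, -11 on the other.
score: extra := -5 | shift := -5 | (((-limit) + (-5 - extra)) != (4 + step)): false | shift := -13 | extra := 3 | result -10
score_new: extra := -5 | shift := -5 | (base < shift): false | (((-limit) + (-5 - extra)) != (4 + step)): false | shift := -14 | extra := 3 | result -11
verdict: not equivalent; witness: base=0, step=-3, limit=-1


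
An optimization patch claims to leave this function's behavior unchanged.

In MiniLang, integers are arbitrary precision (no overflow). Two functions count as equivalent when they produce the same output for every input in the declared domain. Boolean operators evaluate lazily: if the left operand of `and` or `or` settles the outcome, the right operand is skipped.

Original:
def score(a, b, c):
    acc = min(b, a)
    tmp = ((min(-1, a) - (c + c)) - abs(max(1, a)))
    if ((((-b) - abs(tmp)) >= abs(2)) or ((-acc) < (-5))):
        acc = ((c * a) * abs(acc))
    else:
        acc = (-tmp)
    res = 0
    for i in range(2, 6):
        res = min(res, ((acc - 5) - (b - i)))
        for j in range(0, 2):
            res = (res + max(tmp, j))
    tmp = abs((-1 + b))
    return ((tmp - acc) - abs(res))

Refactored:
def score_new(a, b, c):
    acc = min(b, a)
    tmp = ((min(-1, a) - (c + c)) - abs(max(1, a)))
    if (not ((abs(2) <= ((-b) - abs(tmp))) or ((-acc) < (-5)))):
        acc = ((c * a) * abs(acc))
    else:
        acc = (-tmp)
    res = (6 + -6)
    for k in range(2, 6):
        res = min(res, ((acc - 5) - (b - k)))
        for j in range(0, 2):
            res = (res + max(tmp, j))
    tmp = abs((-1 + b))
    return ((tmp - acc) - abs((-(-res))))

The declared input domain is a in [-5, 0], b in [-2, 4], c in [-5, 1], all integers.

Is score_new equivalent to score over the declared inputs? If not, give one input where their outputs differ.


Take a=-5, b=-2, c=-5.
score: acc becomes -5; next tmp becomes 4; next ((((-b) - abs(tmp)) >= abs(2)) or ((-acc) < (-5))) evaluates to false; next acc becomes -4; next res becomes 0; next at i=2:; next res becomes -5; next at j=0:; next res becomes -1; next at j=1:; next res becomes 3; next at i=3:; next res becomes -4; next at j=0:; next res becomes 0; next at j=1:; next res becomes 4; next at i=4:; next res becomes -3; next at j=0:; next res becomes 1; next at j=1:; next res becomes 5; next at i=5:; next res becomes -2; next at j=0:; next res becomes 2; next at j=1:; next res becomes 6; next tmp becomes 3; next final value 1
score_new: acc becomes -5; next tmp becomes 4; next (not ((abs(2) <= ((-b) - abs(tmp))) or ((-acc) < (-5)))) evaluates to true; next acc becomes 125; next res becomes 0; next at k=2:; next res becomes 0; next at j=0:; next res becomes 4; next at j=1:; next res becomes 8; next at k=3:; next res becomes 8; next at j=0:; next res becomes 12; next at j=1:; next res becomes 16; next at k=4:; next res becomes 16; next at j=0:; next res becomes 20; next at j=1:; next res becomes 24; next at k=5:; next res becomes 24; next at j=0:; next res becomes 28; next at j=1:; next res becomes 32; next tmp becomes 3; next final value -154
1 != -154, so the rewrite changes behavior.
verdict: not equivalent; witness: a=-5, b=-2, c=-5


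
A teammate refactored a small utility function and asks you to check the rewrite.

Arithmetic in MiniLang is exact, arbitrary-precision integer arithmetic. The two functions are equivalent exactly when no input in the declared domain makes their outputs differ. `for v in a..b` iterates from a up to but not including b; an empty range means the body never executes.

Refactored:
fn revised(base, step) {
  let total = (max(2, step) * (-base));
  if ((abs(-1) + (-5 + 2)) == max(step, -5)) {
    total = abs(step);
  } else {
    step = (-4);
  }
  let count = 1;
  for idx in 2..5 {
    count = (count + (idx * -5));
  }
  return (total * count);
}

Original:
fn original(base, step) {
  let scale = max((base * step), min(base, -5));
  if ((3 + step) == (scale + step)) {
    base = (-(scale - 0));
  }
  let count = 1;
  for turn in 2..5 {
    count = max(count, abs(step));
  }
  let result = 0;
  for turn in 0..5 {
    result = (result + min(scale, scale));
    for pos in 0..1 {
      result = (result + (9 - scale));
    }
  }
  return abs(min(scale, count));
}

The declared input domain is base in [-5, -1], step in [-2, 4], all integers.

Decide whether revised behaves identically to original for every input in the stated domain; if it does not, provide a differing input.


Run the pair on base=-5, step=-2.
original: scale=10, then ((3 + step) == (scale + step)) is false, then count=1, then (turn=2), then count=2, then (turn=3), then count=2, then (turn=4), then count=2, then result=0, then (turn=0), then result=10, then (pos=0), then result=9, then (turn=1), then result=19, then (pos=0), then result=18, then (turn=2), then result=28, then (pos=0), then result=27, then (turn=3), then result=37, then (pos=0), then result=36, then (turn=4), then result=46, then (pos=0), then result=45, then returns 2
revised: total=10, then ((abs(-1) + (-5 + 2)) == max(step, -5)) is true, then total=2, then count=1, then (idx=2), then count=-9, then (idx=3), then count=-24, then (idx=4), then count=-44, then returns -88
2 != -88, so the rewrite changes behavior.
verdict: not equivalent; witness: base=-5, step=-2


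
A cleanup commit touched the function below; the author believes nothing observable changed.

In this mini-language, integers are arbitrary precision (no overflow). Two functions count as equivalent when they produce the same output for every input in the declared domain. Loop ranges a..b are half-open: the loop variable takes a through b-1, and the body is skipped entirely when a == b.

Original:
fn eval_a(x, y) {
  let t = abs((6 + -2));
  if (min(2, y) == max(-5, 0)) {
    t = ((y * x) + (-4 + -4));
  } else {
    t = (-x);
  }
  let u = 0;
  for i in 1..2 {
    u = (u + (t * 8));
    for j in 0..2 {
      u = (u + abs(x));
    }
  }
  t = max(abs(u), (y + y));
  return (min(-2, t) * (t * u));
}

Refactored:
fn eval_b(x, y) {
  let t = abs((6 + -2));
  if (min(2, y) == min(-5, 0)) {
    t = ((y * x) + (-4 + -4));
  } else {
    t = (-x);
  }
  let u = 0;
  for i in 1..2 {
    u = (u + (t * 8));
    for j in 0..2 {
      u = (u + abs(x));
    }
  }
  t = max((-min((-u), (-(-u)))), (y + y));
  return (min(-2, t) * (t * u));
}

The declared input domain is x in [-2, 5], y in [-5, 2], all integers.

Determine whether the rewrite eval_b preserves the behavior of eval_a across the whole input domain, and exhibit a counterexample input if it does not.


Run the pair on x=-2, y=0.
eval_a: t becomes 4; next (min(2, y) == max(-5, 0)) evaluates to true; next t becomes -8; next u becomes 0; next at i=1:; next u becomes -64; next at j=0:; next u becomes -62; next at j=1:; next u becomes -60; next t becomes 60; next final value 7200
eval_b: t becomes 4; next (min(2, y) == min(-5, 0)) evaluates to false; next t becomes 2; next u becomes 0; next at i=1:; next u becomes 16; next at j=0:; next u becomes 18; next at j=1:; next u becomes 20; next t becomes 20; next final value -800
7200 and -800 differ, so these are not the same function on this domain.
verdict: not equivalent; witness: x=-2, y=0


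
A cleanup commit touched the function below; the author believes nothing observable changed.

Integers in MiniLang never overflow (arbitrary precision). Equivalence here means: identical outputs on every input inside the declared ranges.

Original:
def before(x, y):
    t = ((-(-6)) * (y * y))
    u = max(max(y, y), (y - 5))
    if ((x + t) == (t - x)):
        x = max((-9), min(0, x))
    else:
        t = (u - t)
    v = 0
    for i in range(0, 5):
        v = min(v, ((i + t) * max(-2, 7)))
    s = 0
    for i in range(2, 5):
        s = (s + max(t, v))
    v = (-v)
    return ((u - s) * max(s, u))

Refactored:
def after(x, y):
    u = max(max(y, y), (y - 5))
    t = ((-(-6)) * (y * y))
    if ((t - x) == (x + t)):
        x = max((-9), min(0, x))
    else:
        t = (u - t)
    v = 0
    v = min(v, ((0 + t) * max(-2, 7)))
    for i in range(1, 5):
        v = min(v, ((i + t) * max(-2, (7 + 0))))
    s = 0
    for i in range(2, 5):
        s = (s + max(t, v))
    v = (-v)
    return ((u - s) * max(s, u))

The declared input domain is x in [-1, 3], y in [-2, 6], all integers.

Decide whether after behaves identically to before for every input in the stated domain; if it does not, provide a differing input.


The two are interchangeable: min/max/abs usage differs; and constant usage differs; and statement counts differ; and loop structure differs; and arithmetic usage differs, and every declared input agrees.
One worked example (x=1, y=-2) — before: t := 24 | u := -2 | ((x + t) == (t - x)): false | t := -26 | v := 0 | iter i=0: | v := -182 | iter i=1: | v := -182 | iter i=2: | v := -182 | iter i=3: | v := -182 | iter i=4: | v := -182 | s := 0 | iter i=2: | s := -26 | iter i=3: | s := -52 | iter i=4: | s := -78 | v := 182 | result -152; after: u := -2 | t := 24 | ((t - x) == (x + t)): false | t := -26 | v := 0 | v := -182 | iter i=1: | v := -182 | iter i=2: | v := -182 | iter i=3: | v := -182 | iter i=4: | v := -182 | s := 0 | iter i=2: | s := -26 | iter i=3: | s := -52 | iter i=4: | s := -78 | v := 182 | result -152; agreement on -152.
Across all 45 domain points the two functions coincide.
verdict: equivalent
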